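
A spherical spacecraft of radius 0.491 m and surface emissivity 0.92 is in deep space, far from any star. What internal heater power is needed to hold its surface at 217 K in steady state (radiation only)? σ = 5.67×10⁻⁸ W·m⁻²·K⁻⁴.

P = εσ·4πr²·T⁴.
4πr² = 3.030 m²; T⁴ = 2.217×10⁹ K⁴.
P = 0.92·5.67×10⁻⁸·3.030·2.217×10⁹.

P ≈ 350 W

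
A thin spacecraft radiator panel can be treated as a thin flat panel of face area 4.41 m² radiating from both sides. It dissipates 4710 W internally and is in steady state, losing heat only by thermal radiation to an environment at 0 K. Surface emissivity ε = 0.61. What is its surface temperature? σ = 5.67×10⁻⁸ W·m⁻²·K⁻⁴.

T ≈ 353 K

Steady state: internal power = radiated power, P = εσA T⁴.
Radiating area A = 2·4.41 = 8.820 m².
T⁴ = P/(εσA) = 4710/(0.61·5.67×10⁻⁸·8.820) = 1.544×10¹⁰ K⁴.
T = (1.544×10¹⁰)^(1/4).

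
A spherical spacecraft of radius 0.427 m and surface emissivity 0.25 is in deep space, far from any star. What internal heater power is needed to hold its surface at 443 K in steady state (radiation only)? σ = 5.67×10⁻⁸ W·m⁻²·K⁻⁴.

P = εσ·4πr²·T⁴.
4πr² = 2.291 m²; T⁴ = 3.851×10¹⁰ K⁴.
P = 0.25·5.67×10⁻⁸·2.291·3.851×10¹⁰.

P ≈ 1250 W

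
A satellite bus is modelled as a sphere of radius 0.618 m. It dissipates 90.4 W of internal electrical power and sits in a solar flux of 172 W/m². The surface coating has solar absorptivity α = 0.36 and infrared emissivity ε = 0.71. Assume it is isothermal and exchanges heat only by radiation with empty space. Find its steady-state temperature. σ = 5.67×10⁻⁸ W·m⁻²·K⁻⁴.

At steady state, absorbed solar power + internal power = radiated power.
Absorbed: α·S·A_cross = 0.36·172·1.200 = 74.29 W (cross-section πr²).
Total input = 74.29 + 90.4 = 164.7 W.
Radiated: εσ·A_surf·T⁴ with A_surf = 4πr² = 4.799 m².
T⁴ = 164.7/(0.71·5.67×10⁻⁸·4.799) = 8.524×10⁸ K⁴.

T ≈ 171 K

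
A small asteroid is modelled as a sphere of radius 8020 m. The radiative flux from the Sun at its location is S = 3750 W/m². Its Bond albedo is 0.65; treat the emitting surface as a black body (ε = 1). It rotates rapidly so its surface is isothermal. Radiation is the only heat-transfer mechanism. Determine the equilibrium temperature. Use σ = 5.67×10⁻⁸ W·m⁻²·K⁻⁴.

T ≈ 276 K

At equilibrium, absorbed power = emitted power.
Absorbing cross-section = πr² = 2.021×10⁸ m²; emitting surface = 4πr² = 8.083×10⁸ m² (ratio 4).
(1−a)S·A_cross = εσ·A_surf·T⁴  ⇒  T⁴ = (1−a)S/(4σ).
T⁴ = 0.350·3750/(4·5.67×10⁻⁸) = 5.787×10⁹ K⁴.
T = (5.787×10⁹)^(1/4).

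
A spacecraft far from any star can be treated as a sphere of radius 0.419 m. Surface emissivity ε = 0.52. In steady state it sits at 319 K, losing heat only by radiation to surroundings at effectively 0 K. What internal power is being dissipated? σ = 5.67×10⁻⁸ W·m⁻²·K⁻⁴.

Steady state: P = εσA T⁴.
A = 4πr² = 2.206 m²; T⁴ = (319)⁴ = 1.036×10¹⁰ K⁴.
P = 0.52 × 5.67×10⁻⁸ × 2.206 × 1.036×10¹⁰.

P ≈ 674 W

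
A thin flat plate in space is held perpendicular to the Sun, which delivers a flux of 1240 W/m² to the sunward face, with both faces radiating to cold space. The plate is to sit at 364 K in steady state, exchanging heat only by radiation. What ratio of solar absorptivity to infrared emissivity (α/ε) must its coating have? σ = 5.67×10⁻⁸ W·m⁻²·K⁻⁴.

α/ε ≈ 1.61

Balance: αS·A = εσ·2A·T⁴ ⇒ α/ε = 2σT⁴/S.
α/ε = 2·5.67×10⁻⁸·(364)⁴/1240 = 2·5.67×10⁻⁸·1.756×10¹⁰/1240.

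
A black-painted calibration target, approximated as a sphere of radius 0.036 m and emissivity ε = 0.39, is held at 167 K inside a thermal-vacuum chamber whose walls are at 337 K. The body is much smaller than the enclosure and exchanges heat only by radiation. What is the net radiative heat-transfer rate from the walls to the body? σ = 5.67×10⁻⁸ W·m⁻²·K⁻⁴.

For a small grey body in a large enclosure: P_net = εσA(T_body⁴ − T_wall⁴).
A = 4πr² = 0.01629 m²; T_body⁴ − T_wall⁴ = 7.778×10⁸ − 1.290×10¹⁰ = -1.212×10¹⁰ K⁴.
|P_net| = 0.39·5.67×10⁻⁸·0.01629·1.212×10¹⁰.

P_net ≈ 4.36 W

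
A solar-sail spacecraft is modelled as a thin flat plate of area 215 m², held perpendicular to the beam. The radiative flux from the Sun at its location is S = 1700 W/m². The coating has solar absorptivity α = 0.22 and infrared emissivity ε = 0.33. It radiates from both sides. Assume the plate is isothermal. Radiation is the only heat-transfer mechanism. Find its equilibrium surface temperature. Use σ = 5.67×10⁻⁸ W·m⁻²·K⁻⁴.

At equilibrium, absorbed power = emitted power.
Absorbing cross-section = A = 215.0 m²; emitting surface = 2A = 430.0 m² (ratio 2).
αS·A_cross = εσ·A_surf·T⁴  ⇒  T⁴ = αS/(ε·2σ).
T⁴ = 0.220·1700/(0.33·2·5.67×10⁻⁸) = 9.994×10⁹ K⁴.
T = (9.994×10⁹)^(1/4).

T ≈ 316 K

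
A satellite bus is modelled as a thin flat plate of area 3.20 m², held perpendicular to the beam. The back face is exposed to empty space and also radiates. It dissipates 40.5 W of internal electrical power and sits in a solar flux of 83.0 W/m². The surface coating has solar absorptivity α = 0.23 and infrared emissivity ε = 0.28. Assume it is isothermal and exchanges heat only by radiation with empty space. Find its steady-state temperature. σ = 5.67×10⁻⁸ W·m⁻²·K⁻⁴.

At steady state, absorbed solar power + internal power = radiated power.
Absorbed: α·S·A_cross = 0.23·83.0·3.200 = 61.09 W (cross-section A).
Total input = 61.09 + 40.5 = 101.6 W.
Radiated: εσ·A_surf·T⁴ with A_surf = 2A = 6.400 m².
T⁴ = 101.6/(0.28·5.67×10⁻⁸·6.400) = 9.998×10⁸ K⁴.

T ≈ 178 K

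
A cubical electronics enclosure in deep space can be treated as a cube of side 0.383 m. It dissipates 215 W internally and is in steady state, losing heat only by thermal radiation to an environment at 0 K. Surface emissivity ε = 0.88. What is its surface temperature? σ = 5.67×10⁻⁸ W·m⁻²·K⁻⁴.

Steady state: internal power = radiated power, P = εσA T⁴.
Radiating area A = 6L² = 0.8801 m².
T⁴ = P/(εσA) = 215/(0.88·5.67×10⁻⁸·0.8801) = 4.896×10⁹ K⁴.
T = (4.896×10⁹)^(1/4).

T ≈ 265 K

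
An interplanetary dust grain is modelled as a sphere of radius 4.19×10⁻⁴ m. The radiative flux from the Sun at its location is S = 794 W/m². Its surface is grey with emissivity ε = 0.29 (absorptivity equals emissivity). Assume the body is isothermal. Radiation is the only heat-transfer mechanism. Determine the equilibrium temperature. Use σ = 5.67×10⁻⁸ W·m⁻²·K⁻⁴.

At equilibrium, absorbed power = emitted power.
Absorbing cross-section = πr² = 5.515×10⁻⁷ m²; emitting surface = 4πr² = 2.206×10⁻⁶ m² (ratio 4).
εS·A_cross = εσ·A_surf·T⁴  ⇒  T⁴ = S/(4σ)   (ε cancels).
T⁴ = 794/(4·5.67×10⁻⁸) = 3.501×10⁹ K⁴.
T = (3.501×10⁹)^(1/4).

T ≈ 243 K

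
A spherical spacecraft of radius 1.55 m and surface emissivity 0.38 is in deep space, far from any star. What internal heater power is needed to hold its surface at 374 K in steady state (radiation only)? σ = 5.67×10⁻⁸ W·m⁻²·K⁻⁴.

P = εσ·4πr²·T⁴.
4πr² = 30.19 m²; T⁴ = 1.957×10¹⁰ K⁴.
P = 0.38·5.67×10⁻⁸·30.19·1.957×10¹⁰.

P ≈ 12700 W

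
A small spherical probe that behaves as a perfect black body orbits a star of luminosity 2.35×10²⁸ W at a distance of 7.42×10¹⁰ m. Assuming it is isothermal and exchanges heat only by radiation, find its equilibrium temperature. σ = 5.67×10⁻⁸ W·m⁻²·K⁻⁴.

First find the stellar flux at distance d: S = L/(4πd²) = 2.35×10²⁸/(4π·(7.42×10¹⁰)²) = 3.397×10⁵ W/m².
For an isothermal sphere, absorbed (1−a)S·πr² = emitted σ·4πr²·T⁴, so T⁴ = (1−a)S/(4σ).
T⁴ = 1.00·3.397×10⁵/(4·5.67×10⁻⁸) = 1.498×10¹² K⁴.

T ≈ 1110 K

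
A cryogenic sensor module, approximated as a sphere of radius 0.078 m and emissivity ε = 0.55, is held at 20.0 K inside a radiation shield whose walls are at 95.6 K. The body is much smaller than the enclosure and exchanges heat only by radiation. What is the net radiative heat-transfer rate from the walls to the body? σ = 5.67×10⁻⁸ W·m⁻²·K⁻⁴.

P_net ≈ 0.199 W

For a small grey body in a large enclosure: P_net = εσA(T_body⁴ − T_wall⁴).
A = 4πr² = 0.07645 m²; T_body⁴ − T_wall⁴ = 1.600×10⁵ − 8.353×10⁷ = -8.337×10⁷ K⁴.
|P_net| = 0.55·5.67×10⁻⁸·0.07645·8.337×10⁷.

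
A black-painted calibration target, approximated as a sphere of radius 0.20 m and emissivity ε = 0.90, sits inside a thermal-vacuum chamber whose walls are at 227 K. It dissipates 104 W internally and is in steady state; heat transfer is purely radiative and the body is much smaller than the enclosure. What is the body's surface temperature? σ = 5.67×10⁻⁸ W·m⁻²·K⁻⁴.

T ≈ 286 K

For a small grey body in a large enclosure, net radiated power = εσA(T⁴ − T_w⁴).
Steady state: P = εσA(T⁴ − T_w⁴) with A = 4πr² = 0.5027 m².
T⁴ = P/(εσA) + T_w⁴ = 104/(0.90·5.67×10⁻⁸·0.5027) + (227)⁴
    = 4.055×10⁹ + 2.655×10⁹ = 6.710×10⁹ K⁴.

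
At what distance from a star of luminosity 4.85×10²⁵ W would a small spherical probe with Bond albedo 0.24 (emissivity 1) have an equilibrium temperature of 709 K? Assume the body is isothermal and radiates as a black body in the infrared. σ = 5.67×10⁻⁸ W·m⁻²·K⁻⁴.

For an isothermal black-emitting sphere, (1−a)S·πr² = σ·4πr²·T⁴ ⇒ S = 4σT⁴/(1−a).
S = 4·5.67×10⁻⁸·(709)⁴/0.760 = 75410 W/m².
Flux falls as S = L/(4πd²), so d = √(L/(4πS)) = √(4.85×10²⁵/(4π·75410)).

d ≈ 7.15×10⁹ m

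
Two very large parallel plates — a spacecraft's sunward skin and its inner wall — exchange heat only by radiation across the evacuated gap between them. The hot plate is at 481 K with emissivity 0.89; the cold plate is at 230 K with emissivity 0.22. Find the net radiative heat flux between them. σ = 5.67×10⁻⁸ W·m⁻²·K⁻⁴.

q ≈ 616 W/m²

For two infinite grey parallel plates, q = σ(T₁⁴ − T₂⁴)/(1/ε₁ + 1/ε₂ − 1).
T₁⁴ − T₂⁴ = 5.353×10¹⁰ − 2.798×10⁹ = 5.073×10¹⁰ K⁴.
1/ε₁ + 1/ε₂ − 1 = 1.124 + 4.545 − 1 = 4.669.
q = 5.67×10⁻⁸ × 5.073×10¹⁰ / 4.669.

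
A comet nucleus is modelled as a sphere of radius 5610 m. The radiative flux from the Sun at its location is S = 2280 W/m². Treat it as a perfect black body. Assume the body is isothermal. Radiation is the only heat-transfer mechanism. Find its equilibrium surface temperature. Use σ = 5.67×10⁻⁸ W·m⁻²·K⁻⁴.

At equilibrium, absorbed power = emitted power.
Absorbing cross-section = πr² = 9.887×10⁷ m²; emitting surface = 4πr² = 3.955×10⁸ m² (ratio 4).
S·A_cross = εσ·A_surf·T⁴  ⇒  T⁴ = S/(4σ).
T⁴ = 1.00·2280/(4·5.67×10⁻⁸) = 1.005×10¹⁰ K⁴.
T = (1.005×10¹⁰)^(1/4).

T ≈ 317 K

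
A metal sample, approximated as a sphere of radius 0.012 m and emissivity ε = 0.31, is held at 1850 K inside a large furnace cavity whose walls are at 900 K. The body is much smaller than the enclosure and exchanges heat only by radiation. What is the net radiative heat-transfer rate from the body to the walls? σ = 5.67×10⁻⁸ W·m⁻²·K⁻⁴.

P_net ≈ 352 W

For a small grey body in a large enclosure: P_net = εσA(T_body⁴ − T_wall⁴).
A = 4πr² = 0.001810 m²; T_body⁴ − T_wall⁴ = 1.171×10¹³ − 6.561×10¹¹ = 1.106×10¹³ K⁴.
|P_net| = 0.31·5.67×10⁻⁸·0.001810·1.106×10¹³.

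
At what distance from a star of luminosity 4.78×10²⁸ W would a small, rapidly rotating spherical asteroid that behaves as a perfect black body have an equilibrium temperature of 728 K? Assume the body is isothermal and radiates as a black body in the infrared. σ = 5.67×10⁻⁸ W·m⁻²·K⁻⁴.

d ≈ 2.44×10¹¹ m

For an isothermal black-emitting sphere, (1−a)S·πr² = σ·4πr²·T⁴ ⇒ S = 4σT⁴/(1−a).
S = 4·5.67×10⁻⁸·(728)⁴/1.00 = 63700 W/m².
Flux falls as S = L/(4πd²), so d = √(L/(4πS)) = √(4.78×10²⁸/(4π·63700)).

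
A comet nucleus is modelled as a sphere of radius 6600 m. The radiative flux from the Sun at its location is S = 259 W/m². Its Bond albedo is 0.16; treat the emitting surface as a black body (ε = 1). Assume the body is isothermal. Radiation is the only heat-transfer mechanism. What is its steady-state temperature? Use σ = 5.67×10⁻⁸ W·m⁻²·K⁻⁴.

At equilibrium, absorbed power = emitted power.
Absorbing cross-section = πr² = 1.368×10⁸ m²; emitting surface = 4πr² = 5.474×10⁸ m² (ratio 4).
(1−a)S·A_cross = εσ·A_surf·T⁴  ⇒  T⁴ = (1−a)S/(4σ).
T⁴ = 0.840·259/(4·5.67×10⁻⁸) = 9.593×10⁸ K⁴.
T = (9.593×10⁸)^(1/4).

T ≈ 176 K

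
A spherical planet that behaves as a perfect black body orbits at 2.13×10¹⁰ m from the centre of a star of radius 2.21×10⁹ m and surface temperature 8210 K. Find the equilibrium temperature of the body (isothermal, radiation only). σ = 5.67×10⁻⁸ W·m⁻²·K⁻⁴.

T ≈ 1870 K

The star's surface emits σT_*⁴; at distance d the flux is S = σT_*⁴(R_*/d)².
S = 5.67×10⁻⁸·(8210)⁴·(2.21×10⁹/2.13×10¹⁰)² = 2.773×10⁶ W/m².
For an isothermal sphere T⁴ = (1−a)S/(4σ) = 1.223×10¹³ K⁴.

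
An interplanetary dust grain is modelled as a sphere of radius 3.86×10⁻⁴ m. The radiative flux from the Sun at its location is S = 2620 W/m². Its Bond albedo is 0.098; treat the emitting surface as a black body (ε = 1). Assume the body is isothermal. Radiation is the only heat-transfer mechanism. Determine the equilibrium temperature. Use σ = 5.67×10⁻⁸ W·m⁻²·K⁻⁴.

At equilibrium, absorbed power = emitted power.
Absorbing cross-section = πr² = 4.681×10⁻⁷ m²; emitting surface = 4πr² = 1.872×10⁻⁶ m² (ratio 4).
(1−a)S·A_cross = εσ·A_surf·T⁴  ⇒  T⁴ = (1−a)S/(4σ).
T⁴ = 0.902·2620/(4·5.67×10⁻⁸) = 1.042×10¹⁰ K⁴.
T = (1.042×10¹⁰)^(1/4).

T ≈ 319 K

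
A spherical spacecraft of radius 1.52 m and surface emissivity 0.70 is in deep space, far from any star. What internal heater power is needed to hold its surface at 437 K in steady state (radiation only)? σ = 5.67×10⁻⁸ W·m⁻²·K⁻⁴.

P ≈ 42000 W

P = εσ·4πr²·T⁴.
4πr² = 29.03 m²; T⁴ = 3.647×10¹⁰ K⁴.
P = 0.70·5.67×10⁻⁸·29.03·3.647×10¹⁰.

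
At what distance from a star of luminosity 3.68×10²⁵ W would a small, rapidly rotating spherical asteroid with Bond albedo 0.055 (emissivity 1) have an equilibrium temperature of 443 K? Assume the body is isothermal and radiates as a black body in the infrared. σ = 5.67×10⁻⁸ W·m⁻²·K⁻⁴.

For an isothermal black-emitting sphere, (1−a)S·πr² = σ·4πr²·T⁴ ⇒ S = 4σT⁴/(1−a).
S = 4·5.67×10⁻⁸·(443)⁴/0.945 = 9243 W/m².
Flux falls as S = L/(4πd²), so d = √(L/(4πS)) = √(3.68×10²⁵/(4π·9243)).

d ≈ 1.78×10¹⁰ m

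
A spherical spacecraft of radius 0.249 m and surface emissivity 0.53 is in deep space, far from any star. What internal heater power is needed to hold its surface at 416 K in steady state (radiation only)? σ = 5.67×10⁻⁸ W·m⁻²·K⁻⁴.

P = εσ·4πr²·T⁴.
4πr² = 0.7791 m²; T⁴ = 2.995×10¹⁰ K⁴.
P = 0.53·5.67×10⁻⁸·0.7791·2.995×10¹⁰.

P ≈ 701 W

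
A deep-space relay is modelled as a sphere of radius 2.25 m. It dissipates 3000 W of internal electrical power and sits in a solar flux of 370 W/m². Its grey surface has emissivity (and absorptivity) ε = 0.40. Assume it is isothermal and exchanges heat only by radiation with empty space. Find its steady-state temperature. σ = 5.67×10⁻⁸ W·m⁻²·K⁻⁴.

At steady state, absorbed solar power + internal power = radiated power.
Absorbed: α·S·A_cross = 0.40·370·15.90 = 2354 W (cross-section πr²).
Total input = 2354 + 3000 = 5354 W.
Radiated: εσ·A_surf·T⁴ with A_surf = 4πr² = 63.62 m².
T⁴ = 5354/(0.40·5.67×10⁻⁸·63.62) = 3.711×10⁹ K⁴.

T ≈ 247 K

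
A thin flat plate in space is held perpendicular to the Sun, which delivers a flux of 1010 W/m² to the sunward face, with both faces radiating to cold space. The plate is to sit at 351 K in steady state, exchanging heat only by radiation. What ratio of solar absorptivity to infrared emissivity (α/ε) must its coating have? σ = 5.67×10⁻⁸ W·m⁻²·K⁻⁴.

Balance: αS·A = εσ·2A·T⁴ ⇒ α/ε = 2σT⁴/S.
α/ε = 2·5.67×10⁻⁸·(351)⁴/1010 = 2·5.67×10⁻⁸·1.518×10¹⁰/1010.

α/ε ≈ 1.70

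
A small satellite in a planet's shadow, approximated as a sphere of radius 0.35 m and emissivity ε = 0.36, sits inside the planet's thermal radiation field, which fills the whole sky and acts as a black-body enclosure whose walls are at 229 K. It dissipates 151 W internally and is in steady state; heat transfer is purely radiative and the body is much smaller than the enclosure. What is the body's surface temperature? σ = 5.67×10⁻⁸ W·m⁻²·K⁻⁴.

For a small grey body in a large enclosure, net radiated power = εσA(T⁴ − T_w⁴).
Steady state: P = εσA(T⁴ − T_w⁴) with A = 4πr² = 1.539 m².
T⁴ = P/(εσA) + T_w⁴ = 151/(0.36·5.67×10⁻⁸·1.539) + (229)⁴
    = 4.806×10⁹ + 2.750×10⁹ = 7.556×10⁹ K⁴.

T ≈ 295 K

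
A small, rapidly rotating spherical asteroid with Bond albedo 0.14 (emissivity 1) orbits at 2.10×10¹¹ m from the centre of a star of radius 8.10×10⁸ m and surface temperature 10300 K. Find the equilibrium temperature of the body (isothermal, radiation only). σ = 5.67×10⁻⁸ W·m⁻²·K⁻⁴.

T ≈ 436 K

The star's surface emits σT_*⁴; at distance d the flux is S = σT_*⁴(R_*/d)².
S = 5.67×10⁻⁸·(10300)⁴·(8.10×10⁸/2.10×10¹¹)² = 9494 W/m².
For an isothermal sphere T⁴ = (1−a)S/(4σ) = 3.600×10¹⁰ K⁴.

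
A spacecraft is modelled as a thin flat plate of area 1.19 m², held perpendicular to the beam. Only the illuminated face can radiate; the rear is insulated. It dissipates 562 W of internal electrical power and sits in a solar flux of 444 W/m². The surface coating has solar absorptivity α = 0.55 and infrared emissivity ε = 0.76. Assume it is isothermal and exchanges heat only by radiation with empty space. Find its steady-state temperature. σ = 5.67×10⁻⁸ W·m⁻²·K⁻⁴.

T ≈ 359 K

At steady state, absorbed solar power + internal power = radiated power.
Absorbed: α·S·A_cross = 0.55·444·1.190 = 290.6 W (cross-section A).
Total input = 290.6 + 562 = 852.6 W.
Radiated: εσ·A_surf·T⁴ with A_surf = A = 1.190 m².
T⁴ = 852.6/(0.76·5.67×10⁻⁸·1.190) = 1.663×10¹⁰ K⁴.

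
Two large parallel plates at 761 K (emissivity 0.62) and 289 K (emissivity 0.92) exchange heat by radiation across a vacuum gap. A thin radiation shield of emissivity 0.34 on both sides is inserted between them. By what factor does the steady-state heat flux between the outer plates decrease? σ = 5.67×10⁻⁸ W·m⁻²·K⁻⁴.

factor ≈ 3.87

Without shield: q₀ = σΔ(T⁴)/(1/ε₁+1/ε₂−1) with denominator 1.700.
With shield the two gaps are in series; the resistances add: (1/ε₁+1/ε_s−1)+(1/ε_s+1/ε₂−1) = 3.554+3.028 = 6.582.
Heat-flux ratio q₀/q = 6.582/1.700.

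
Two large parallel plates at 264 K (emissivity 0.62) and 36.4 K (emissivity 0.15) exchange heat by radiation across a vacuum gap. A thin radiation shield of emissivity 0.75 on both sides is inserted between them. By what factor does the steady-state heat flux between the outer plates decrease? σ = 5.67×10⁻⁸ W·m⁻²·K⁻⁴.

factor ≈ 1.23

Without shield: q₀ = σΔ(T⁴)/(1/ε₁+1/ε₂−1) with denominator 7.280.
With shield the two gaps are in series; the resistances add: (1/ε₁+1/ε_s−1)+(1/ε_s+1/ε₂−1) = 1.946+7.000 = 8.946.
Heat-flux ratio q₀/q = 8.946/7.280.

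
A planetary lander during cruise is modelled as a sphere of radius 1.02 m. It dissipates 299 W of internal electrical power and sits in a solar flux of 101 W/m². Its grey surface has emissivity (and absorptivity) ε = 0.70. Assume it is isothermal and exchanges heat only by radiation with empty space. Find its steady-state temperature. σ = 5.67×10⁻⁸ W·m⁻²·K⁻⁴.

T ≈ 179 K

At steady state, absorbed solar power + internal power = radiated power.
Absorbed: α·S·A_cross = 0.70·101·3.269 = 231.1 W (cross-section πr²).
Total input = 231.1 + 299 = 530.1 W.
Radiated: εσ·A_surf·T⁴ with A_surf = 4πr² = 13.07 m².
T⁴ = 530.1/(0.70·5.67×10⁻⁸·13.07) = 1.022×10⁹ K⁴.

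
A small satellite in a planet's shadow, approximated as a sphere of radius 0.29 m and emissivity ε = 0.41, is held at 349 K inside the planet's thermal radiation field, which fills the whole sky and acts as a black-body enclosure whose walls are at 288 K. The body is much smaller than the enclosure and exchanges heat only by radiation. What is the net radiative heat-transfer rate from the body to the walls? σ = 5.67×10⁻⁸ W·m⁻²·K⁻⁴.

P_net ≈ 195 W

For a small grey body in a large enclosure: P_net = εσA(T_body⁴ − T_wall⁴).
A = 4πr² = 1.057 m²; T_body⁴ − T_wall⁴ = 1.484×10¹⁰ − 6.880×10⁹ = 7.956×10⁹ K⁴.
|P_net| = 0.41·5.67×10⁻⁸·1.057·7.956×10⁹.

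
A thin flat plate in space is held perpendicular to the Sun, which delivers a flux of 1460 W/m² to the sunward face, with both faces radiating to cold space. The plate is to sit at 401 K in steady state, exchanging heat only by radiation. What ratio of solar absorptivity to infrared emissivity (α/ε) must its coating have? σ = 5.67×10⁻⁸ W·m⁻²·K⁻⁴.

α/ε ≈ 2.01

Balance: αS·A = εσ·2A·T⁴ ⇒ α/ε = 2σT⁴/S.
α/ε = 2·5.67×10⁻⁸·(401)⁴/1460 = 2·5.67×10⁻⁸·2.586×10¹⁰/1460.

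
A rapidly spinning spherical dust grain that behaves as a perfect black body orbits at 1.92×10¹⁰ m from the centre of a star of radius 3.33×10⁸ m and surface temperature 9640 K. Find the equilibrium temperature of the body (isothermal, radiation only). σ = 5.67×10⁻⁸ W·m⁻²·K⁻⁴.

The star's surface emits σT_*⁴; at distance d the flux is S = σT_*⁴(R_*/d)².
S = 5.67×10⁻⁸·(9640)⁴·(3.33×10⁸/1.92×10¹⁰)² = 1.473×10⁵ W/m².
For an isothermal sphere T⁴ = (1−a)S/(4σ) = 6.494×10¹¹ K⁴.

T ≈ 898 K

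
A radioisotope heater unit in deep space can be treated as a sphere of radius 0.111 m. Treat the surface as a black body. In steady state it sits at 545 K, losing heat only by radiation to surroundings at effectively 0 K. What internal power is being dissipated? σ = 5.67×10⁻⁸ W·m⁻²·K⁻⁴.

Steady state: P = εσA T⁴.
A = 4πr² = 0.1548 m²; T⁴ = (545)⁴ = 8.822×10¹⁰ K⁴.
P = 1.0 × 5.67×10⁻⁸ × 0.1548 × 8.822×10¹⁰.

P ≈ 775 W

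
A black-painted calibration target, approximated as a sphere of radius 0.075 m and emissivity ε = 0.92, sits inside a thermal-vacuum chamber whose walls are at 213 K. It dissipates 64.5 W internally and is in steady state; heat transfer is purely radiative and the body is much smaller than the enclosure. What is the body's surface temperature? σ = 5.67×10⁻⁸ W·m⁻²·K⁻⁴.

T ≈ 374 K

For a small grey body in a large enclosure, net radiated power = εσA(T⁴ − T_w⁴).
Steady state: P = εσA(T⁴ − T_w⁴) with A = 4πr² = 0.07069 m².
T⁴ = P/(εσA) + T_w⁴ = 64.5/(0.92·5.67×10⁻⁸·0.07069) + (213)⁴
    = 1.749×10¹⁰ + 2.058×10⁹ = 1.955×10¹⁰ K⁴.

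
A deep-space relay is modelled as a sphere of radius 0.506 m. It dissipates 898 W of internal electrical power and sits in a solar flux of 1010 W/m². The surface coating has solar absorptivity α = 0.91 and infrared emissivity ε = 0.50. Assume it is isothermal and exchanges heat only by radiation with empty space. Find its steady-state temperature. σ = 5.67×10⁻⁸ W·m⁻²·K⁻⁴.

T ≈ 366 K

At steady state, absorbed solar power + internal power = radiated power.
Absorbed: α·S·A_cross = 0.91·1010·0.8044 = 739.3 W (cross-section πr²).
Total input = 739.3 + 898 = 1637 W.
Radiated: εσ·A_surf·T⁴ with A_surf = 4πr² = 3.217 m².
T⁴ = 1637/(0.50·5.67×10⁻⁸·3.217) = 1.795×10¹⁰ K⁴.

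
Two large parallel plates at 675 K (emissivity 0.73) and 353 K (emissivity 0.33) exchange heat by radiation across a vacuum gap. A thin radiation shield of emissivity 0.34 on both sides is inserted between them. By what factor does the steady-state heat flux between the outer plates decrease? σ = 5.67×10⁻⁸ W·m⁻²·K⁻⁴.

factor ≈ 2.44

Without shield: q₀ = σΔ(T⁴)/(1/ε₁+1/ε₂−1) with denominator 3.400.
With shield the two gaps are in series; the resistances add: (1/ε₁+1/ε_s−1)+(1/ε_s+1/ε₂−1) = 3.311+4.971 = 8.283.
Heat-flux ratio q₀/q = 8.283/3.400.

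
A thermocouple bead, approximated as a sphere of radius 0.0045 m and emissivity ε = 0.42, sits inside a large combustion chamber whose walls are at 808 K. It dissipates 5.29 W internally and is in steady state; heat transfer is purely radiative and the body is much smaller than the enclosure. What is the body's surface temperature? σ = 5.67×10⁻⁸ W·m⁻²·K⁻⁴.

T ≈ 1070 K

For a small grey body in a large enclosure, net radiated power = εσA(T⁴ − T_w⁴).
Steady state: P = εσA(T⁴ − T_w⁴) with A = 4πr² = 2.545×10⁻⁴ m².
T⁴ = P/(εσA) + T_w⁴ = 5.29/(0.42·5.67×10⁻⁸·2.545×10⁻⁴) + (808)⁴
    = 8.729×10¹¹ + 4.262×10¹¹ = 1.299×10¹² K⁴.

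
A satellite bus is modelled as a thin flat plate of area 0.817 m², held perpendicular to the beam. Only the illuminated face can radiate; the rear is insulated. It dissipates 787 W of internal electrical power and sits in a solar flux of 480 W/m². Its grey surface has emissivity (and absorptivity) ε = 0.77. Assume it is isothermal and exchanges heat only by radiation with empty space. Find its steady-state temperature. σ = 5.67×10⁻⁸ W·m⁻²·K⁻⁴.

T ≈ 418 K

At steady state, absorbed solar power + internal power = radiated power.
Absorbed: α·S·A_cross = 0.77·480·0.8170 = 302.0 W (cross-section A).
Total input = 302.0 + 787 = 1089 W.
Radiated: εσ·A_surf·T⁴ with A_surf = A = 0.8170 m².
T⁴ = 1089/(0.77·5.67×10⁻⁸·0.8170) = 3.053×10¹⁰ K⁴.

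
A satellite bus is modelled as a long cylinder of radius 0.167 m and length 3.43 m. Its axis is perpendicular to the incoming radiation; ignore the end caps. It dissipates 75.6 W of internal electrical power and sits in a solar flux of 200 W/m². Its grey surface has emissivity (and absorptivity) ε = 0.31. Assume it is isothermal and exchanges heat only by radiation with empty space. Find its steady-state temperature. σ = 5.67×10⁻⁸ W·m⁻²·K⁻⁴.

At steady state, absorbed solar power + internal power = radiated power.
Absorbed: α·S·A_cross = 0.31·200·1.146 = 71.03 W (cross-section 2rL).
Total input = 71.03 + 75.6 = 146.6 W.
Radiated: εσ·A_surf·T⁴ with A_surf = 2πrL = 3.599 m².
T⁴ = 146.6/(0.31·5.67×10⁻⁸·3.599) = 2.318×10⁹ K⁴.

T ≈ 219 K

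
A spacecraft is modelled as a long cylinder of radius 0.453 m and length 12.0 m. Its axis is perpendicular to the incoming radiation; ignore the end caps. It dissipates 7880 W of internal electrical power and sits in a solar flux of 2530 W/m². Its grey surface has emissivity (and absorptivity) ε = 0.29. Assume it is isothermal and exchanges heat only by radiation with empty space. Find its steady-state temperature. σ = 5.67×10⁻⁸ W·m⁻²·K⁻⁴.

T ≈ 410 K

At steady state, absorbed solar power + internal power = radiated power.
Absorbed: α·S·A_cross = 0.29·2530·10.87 = 7977 W (cross-section 2rL).
Total input = 7977 + 7880 = 15860 W.
Radiated: εσ·A_surf·T⁴ with A_surf = 2πrL = 34.16 m².
T⁴ = 15860/(0.29·5.67×10⁻⁸·34.16) = 2.823×10¹⁰ K⁴.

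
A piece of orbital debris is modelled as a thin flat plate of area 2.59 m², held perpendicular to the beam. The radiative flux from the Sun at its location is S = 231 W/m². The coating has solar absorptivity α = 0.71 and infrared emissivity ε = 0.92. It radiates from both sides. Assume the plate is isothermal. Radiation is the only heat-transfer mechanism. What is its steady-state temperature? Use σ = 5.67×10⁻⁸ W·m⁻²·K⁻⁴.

T ≈ 199 K

At equilibrium, absorbed power = emitted power.
Absorbing cross-section = A = 2.590 m²; emitting surface = 2A = 5.180 m² (ratio 2).
αS·A_cross = εσ·A_surf·T⁴  ⇒  T⁴ = αS/(ε·2σ).
T⁴ = 0.710·231/(0.92·2·5.67×10⁻⁸) = 1.572×10⁹ K⁴.
T = (1.572×10⁹)^(1/4).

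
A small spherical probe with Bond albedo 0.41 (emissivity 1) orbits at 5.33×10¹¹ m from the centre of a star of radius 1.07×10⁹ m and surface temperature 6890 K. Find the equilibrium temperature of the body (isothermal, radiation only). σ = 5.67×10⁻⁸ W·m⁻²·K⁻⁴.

T ≈ 191 K

The star's surface emits σT_*⁴; at distance d the flux is S = σT_*⁴(R_*/d)².
S = 5.67×10⁻⁸·(6890)⁴·(1.07×10⁹/5.33×10¹¹)² = 515.0 W/m².
For an isothermal sphere T⁴ = (1−a)S/(4σ) = 1.340×10⁹ K⁴.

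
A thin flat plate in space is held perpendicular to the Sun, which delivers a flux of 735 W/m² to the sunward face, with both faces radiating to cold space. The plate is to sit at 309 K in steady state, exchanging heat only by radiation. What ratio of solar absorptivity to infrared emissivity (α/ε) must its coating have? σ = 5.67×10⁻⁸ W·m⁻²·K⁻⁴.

Balance: αS·A = εσ·2A·T⁴ ⇒ α/ε = 2σT⁴/S.
α/ε = 2·5.67×10⁻⁸·(309)⁴/735 = 2·5.67×10⁻⁸·9.117×10⁹/735.

α/ε ≈ 1.41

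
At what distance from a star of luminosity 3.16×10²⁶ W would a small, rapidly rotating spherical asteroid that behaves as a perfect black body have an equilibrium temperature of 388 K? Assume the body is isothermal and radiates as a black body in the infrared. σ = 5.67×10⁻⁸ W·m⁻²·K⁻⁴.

For an isothermal black-emitting sphere, (1−a)S·πr² = σ·4πr²·T⁴ ⇒ S = 4σT⁴/(1−a).
S = 4·5.67×10⁻⁸·(388)⁴/1.00 = 5140 W/m².
Flux falls as S = L/(4πd²), so d = √(L/(4πS)) = √(3.16×10²⁶/(4π·5140)).

d ≈ 6.99×10¹⁰ m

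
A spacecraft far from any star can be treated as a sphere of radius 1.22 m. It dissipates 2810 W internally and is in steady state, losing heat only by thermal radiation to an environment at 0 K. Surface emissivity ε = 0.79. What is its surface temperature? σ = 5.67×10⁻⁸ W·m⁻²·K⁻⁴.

T ≈ 241 K

Steady state: internal power = radiated power, P = εσA T⁴.
Radiating area A = 4πr² = 18.70 m².
T⁴ = P/(εσA) = 2810/(0.79·5.67×10⁻⁸·18.70) = 3.354×10⁹ K⁴.
T = (3.354×10⁹)^(1/4).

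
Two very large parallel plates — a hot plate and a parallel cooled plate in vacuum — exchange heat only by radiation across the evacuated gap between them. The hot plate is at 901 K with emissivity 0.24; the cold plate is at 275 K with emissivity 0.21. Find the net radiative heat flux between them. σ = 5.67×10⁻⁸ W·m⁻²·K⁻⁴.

For two infinite grey parallel plates, q = σ(T₁⁴ − T₂⁴)/(1/ε₁ + 1/ε₂ − 1).
T₁⁴ − T₂⁴ = 6.590×10¹¹ − 5.719×10⁹ = 6.533×10¹¹ K⁴.
1/ε₁ + 1/ε₂ − 1 = 4.167 + 4.762 − 1 = 7.929.
q = 5.67×10⁻⁸ × 6.533×10¹¹ / 7.929.

q ≈ 4670 W/m²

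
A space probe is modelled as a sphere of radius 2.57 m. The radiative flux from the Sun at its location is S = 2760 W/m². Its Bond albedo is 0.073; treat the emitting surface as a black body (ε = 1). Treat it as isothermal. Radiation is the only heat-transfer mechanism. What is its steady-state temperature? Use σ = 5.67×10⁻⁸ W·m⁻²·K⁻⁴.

T ≈ 326 K

At equilibrium, absorbed power = emitted power.
Absorbing cross-section = πr² = 20.75 m²; emitting surface = 4πr² = 83.00 m² (ratio 4).
(1−a)S·A_cross = εσ·A_surf·T⁴  ⇒  T⁴ = (1−a)S/(4σ).
T⁴ = 0.927·2760/(4·5.67×10⁻⁸) = 1.128×10¹⁰ K⁴.
T = (1.128×10¹⁰)^(1/4).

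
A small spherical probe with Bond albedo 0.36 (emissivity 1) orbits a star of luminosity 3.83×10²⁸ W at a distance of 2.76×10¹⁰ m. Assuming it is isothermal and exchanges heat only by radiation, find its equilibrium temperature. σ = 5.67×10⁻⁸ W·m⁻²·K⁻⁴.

T ≈ 1830 K

First find the stellar flux at distance d: S = L/(4πd²) = 3.83×10²⁸/(4π·(2.76×10¹⁰)²) = 4.001×10⁶ W/m².
For an isothermal sphere, absorbed (1−a)S·πr² = emitted σ·4πr²·T⁴, so T⁴ = (1−a)S/(4σ).
T⁴ = 0.640·4.001×10⁶/(4·5.67×10⁻⁸) = 1.129×10¹³ K⁴.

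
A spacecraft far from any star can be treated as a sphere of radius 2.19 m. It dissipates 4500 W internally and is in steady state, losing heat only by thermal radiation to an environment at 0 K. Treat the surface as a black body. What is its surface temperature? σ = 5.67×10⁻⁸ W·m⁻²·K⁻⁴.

Steady state: internal power = radiated power, P = εσA T⁴.
Radiating area A = 4πr² = 60.27 m².
T⁴ = P/(εσA) = 4500/(1.0·5.67×10⁻⁸·60.27) = 1.317×10⁹ K⁴.
T = (1.317×10⁹)^(1/4).

T ≈ 190 K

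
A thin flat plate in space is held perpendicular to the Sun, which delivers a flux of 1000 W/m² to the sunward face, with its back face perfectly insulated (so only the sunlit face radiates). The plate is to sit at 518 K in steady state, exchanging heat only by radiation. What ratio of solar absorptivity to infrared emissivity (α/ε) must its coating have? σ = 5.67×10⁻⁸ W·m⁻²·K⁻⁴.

Balance: αS·A = εσ·1A·T⁴ ⇒ α/ε = σT⁴/S.
α/ε = 5.67×10⁻⁸·(518)⁴/1000 = 5.67×10⁻⁸·7.200×10¹⁰/1000.

α/ε ≈ 4.08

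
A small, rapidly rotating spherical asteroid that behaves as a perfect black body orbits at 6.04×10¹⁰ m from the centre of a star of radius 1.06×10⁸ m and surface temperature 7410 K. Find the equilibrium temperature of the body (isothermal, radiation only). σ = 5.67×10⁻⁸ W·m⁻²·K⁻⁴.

The star's surface emits σT_*⁴; at distance d the flux is S = σT_*⁴(R_*/d)².
S = 5.67×10⁻⁸·(7410)⁴·(1.06×10⁸/6.04×10¹⁰)² = 526.5 W/m².
For an isothermal sphere T⁴ = (1−a)S/(4σ) = 2.321×10⁹ K⁴.

T ≈ 220 K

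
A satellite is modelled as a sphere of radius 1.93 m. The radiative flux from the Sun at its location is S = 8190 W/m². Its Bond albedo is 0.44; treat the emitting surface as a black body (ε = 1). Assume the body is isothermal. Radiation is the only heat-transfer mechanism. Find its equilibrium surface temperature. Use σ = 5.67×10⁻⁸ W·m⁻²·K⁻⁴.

T ≈ 377 K

At equilibrium, absorbed power = emitted power.
Absorbing cross-section = πr² = 11.70 m²; emitting surface = 4πr² = 46.81 m² (ratio 4).
(1−a)S·A_cross = εσ·A_surf·T⁴  ⇒  T⁴ = (1−a)S/(4σ).
T⁴ = 0.560·8190/(4·5.67×10⁻⁸) = 2.022×10¹⁰ K⁴.
T = (2.022×10¹⁰)^(1/4).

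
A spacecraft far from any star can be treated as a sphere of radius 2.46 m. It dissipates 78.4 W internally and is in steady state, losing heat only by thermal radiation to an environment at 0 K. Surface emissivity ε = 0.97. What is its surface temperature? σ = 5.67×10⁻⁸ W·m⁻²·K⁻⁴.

Steady state: internal power = radiated power, P = εσA T⁴.
Radiating area A = 4πr² = 76.05 m².
T⁴ = P/(εσA) = 78.4/(0.97·5.67×10⁻⁸·76.05) = 1.874×10⁷ K⁴.
T = (1.874×10⁷)^(1/4).

T ≈ 65.8 K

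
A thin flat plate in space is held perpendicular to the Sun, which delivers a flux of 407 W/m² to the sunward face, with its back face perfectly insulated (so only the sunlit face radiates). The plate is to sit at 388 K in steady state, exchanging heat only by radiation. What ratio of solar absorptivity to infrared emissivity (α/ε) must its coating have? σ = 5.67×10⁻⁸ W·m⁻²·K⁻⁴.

Balance: αS·A = εσ·1A·T⁴ ⇒ α/ε = σT⁴/S.
α/ε = 5.67×10⁻⁸·(388)⁴/407 = 5.67×10⁻⁸·2.266×10¹⁰/407.

α/ε ≈ 3.16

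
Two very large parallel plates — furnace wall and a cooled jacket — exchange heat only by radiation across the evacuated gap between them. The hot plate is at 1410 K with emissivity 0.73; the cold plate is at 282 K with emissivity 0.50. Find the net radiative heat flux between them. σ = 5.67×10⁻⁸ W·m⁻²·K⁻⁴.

For two infinite grey parallel plates, q = σ(T₁⁴ − T₂⁴)/(1/ε₁ + 1/ε₂ − 1).
T₁⁴ − T₂⁴ = 3.953×10¹² − 6.324×10⁹ = 3.946×10¹² K⁴.
1/ε₁ + 1/ε₂ − 1 = 1.370 + 2.000 − 1 = 2.370.
q = 5.67×10⁻⁸ × 3.946×10¹² / 2.370.

q ≈ 94400 W/m²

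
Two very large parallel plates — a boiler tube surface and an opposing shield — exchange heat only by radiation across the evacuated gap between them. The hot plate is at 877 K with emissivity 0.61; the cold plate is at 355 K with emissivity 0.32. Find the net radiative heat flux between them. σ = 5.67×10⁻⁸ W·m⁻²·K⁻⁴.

For two infinite grey parallel plates, q = σ(T₁⁴ − T₂⁴)/(1/ε₁ + 1/ε₂ − 1).
T₁⁴ − T₂⁴ = 5.916×10¹¹ − 1.588×10¹⁰ = 5.757×10¹¹ K⁴.
1/ε₁ + 1/ε₂ − 1 = 1.639 + 3.125 − 1 = 3.764.
q = 5.67×10⁻⁸ × 5.757×10¹¹ / 3.764.

q ≈ 8670 W/m²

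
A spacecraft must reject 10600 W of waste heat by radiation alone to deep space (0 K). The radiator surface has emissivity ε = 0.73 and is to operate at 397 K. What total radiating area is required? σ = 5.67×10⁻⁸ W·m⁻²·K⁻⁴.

A ≈ 10.3 m²

P = εσA T⁴ ⇒ A = P/(εσT⁴).
T⁴ = 2.484×10¹⁰ K⁴.
A = 10600/(0.73 × 5.67×10⁻⁸ × 2.484×10¹⁰).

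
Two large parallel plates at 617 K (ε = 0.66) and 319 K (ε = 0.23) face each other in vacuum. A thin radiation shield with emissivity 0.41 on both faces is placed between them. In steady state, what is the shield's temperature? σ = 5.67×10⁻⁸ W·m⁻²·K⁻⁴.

In steady state the net flux on the hot side equals that on the cold side.
σ(T₁⁴−T_s⁴)/D₁ = σ(T_s⁴−T₂⁴)/D₂, with D₁ = 1/ε₁+1/ε_s−1 = 2.954, D₂ = 1/ε_s+1/ε₂−1 = 5.787.
Solve for T_s⁴: T_s⁴ = (D₂·T₁⁴ + D₁·T₂⁴)/(D₁+D₂) = 9.944×10¹⁰ K⁴.

T_s ≈ 562 K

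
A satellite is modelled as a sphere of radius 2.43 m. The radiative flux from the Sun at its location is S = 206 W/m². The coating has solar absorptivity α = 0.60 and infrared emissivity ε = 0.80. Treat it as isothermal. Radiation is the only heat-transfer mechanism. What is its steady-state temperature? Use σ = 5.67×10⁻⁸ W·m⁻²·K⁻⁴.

At equilibrium, absorbed power = emitted power.
Absorbing cross-section = πr² = 18.55 m²; emitting surface = 4πr² = 74.20 m² (ratio 4).
αS·A_cross = εσ·A_surf·T⁴  ⇒  T⁴ = αS/(ε·4σ).
T⁴ = 0.600·206/(0.80·4·5.67×10⁻⁸) = 6.812×10⁸ K⁴.
T = (6.812×10⁸)^(1/4).

T ≈ 162 K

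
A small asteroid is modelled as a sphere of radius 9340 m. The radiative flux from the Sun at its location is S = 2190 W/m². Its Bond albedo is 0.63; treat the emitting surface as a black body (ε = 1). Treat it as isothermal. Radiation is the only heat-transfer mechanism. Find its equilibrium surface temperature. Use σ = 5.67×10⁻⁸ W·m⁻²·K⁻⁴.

At equilibrium, absorbed power = emitted power.
Absorbing cross-section = πr² = 2.741×10⁸ m²; emitting surface = 4πr² = 1.096×10⁹ m² (ratio 4).
(1−a)S·A_cross = εσ·A_surf·T⁴  ⇒  T⁴ = (1−a)S/(4σ).
T⁴ = 0.370·2190/(4·5.67×10⁻⁸) = 3.573×10⁹ K⁴.
T = (3.573×10⁹)^(1/4).

T ≈ 244 K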